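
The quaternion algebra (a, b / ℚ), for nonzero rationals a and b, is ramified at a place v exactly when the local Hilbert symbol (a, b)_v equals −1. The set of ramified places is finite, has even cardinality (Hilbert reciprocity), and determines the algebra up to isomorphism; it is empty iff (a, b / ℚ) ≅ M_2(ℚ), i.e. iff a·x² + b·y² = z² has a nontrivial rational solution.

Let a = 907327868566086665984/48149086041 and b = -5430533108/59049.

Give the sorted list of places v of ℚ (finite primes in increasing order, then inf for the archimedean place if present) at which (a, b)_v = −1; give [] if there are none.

[2, 7, 11, 19]

(a, b) ≡ (4199, -77) mod (ℚ^×)²; places V = {2, 3, 7, 11, 13, 17, 19, 37, 43, ∞}.
(a,b)_19: α=3, u≡13; β=2, v≡2 (mod 19); (13|19)=-1, (2|19)=-1; sign (−1)^0·-1^2·-1^3 = -1.
(a,b)_11: α=2, u≡6; β=1, v≡1 (mod 11); (6|11)=-1, (1|11)=+1; sign (−1)^0·-1^1·+1^2 = -1.
(a,b)_∞: sgn(4199)=+, sgn(-77)=−, so +1.
(a,b)_2: α=8, β=2; u≡7, v≡3 (mod 8); ε(u)ε(v)=1·1, αω(v)=8·1, βω(u)=2·0; sum ≡ 1  ⇒  -1.
(a,b)_13: α=3, u≡7; β=2, v≡1 (mod 13); (7|13)=-1, (1|13)=+1; sign (−1)^0·-1^2·+1^3 = +1.
(a,b)_3: α=-12, u≡2; β=-10, v≡1 (mod 3); (2|3)=-1, (1|3)=+1; sign (−1)^0·-1^-10·+1^-12 = +1.
(a,b)_7: α=-2, u≡6; β=1, v≡3 (mod 7); (6|7)=-1, (3|7)=-1; sign (−1)^0·-1^1·-1^-2 = -1.
(a,b)_37: α=2, u≡6; β=0, v≡1 (mod 37); (6|37)=-1, (1|37)=+1; sign (−1)^0·-1^0·+1^2 = +1.
(a,b)_17: α=5, u≡1; β=2, v≡1 (mod 17); (1|17)=+1, (1|17)=+1; sign (−1)^0·+1^2·+1^5 = +1.
(a,b)_43: α=-2, u≡28; β=0, v≡36 (mod 43); (28|43)=-1, (36|43)=+1; sign (−1)^0·-1^0·+1^-2 = +1.
|Ram(4199, -77)| = 4, even; anisotropic at {2, 7, 11, 19}.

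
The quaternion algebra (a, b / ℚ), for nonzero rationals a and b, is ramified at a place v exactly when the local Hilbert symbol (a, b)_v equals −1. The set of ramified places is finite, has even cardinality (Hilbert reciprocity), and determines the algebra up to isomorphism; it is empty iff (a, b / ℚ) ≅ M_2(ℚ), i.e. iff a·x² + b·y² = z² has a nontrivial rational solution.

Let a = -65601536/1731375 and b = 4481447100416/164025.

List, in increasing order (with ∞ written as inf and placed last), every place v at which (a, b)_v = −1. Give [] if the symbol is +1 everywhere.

(a, b) ≡ (-95095, 209) mod (ℚ^×)²; places V = {2, 3, 5, 7, 11, 13, 19, ∞}.
(a,b)_7: α=1, u≡4; β=0, v≡6 (mod 7); (4|7)=+1, (6|7)=-1; sign (−1)^0·+1^0·-1^1 = -1.
(a,b)_19: α=-1, u≡11; β=1, v≡4 (mod 19); (11|19)=+1, (4|19)=+1; sign (−1)^1·+1^1·+1^-1 = -1.
(a,b)_3: α=-6, u≡2; β=-8, v≡2 (mod 3); (2|3)=-1, (2|3)=-1; sign (−1)^0·-1^-8·-1^-6 = +1.
(a,b)_∞: sgn(-95095)=−, sgn(209)=+, so +1.
(a,b)_5: α=-3, u≡4; β=-2, v≡1 (mod 5); (4|5)=+1, (1|5)=+1; sign (−1)^0·+1^-2·+1^-3 = +1.
(a,b)_2: α=16, β=20; u≡1, v≡1 (mod 8); ε(u)ε(v)=0·0, αω(v)=16·0, βω(u)=20·0; sum ≡ 0  ⇒  +1.
(a,b)_11: α=1, u≡9; β=3, v≡8 (mod 11); (9|11)=+1, (8|11)=-1; sign (−1)^1·+1^3·-1^1 = +1.
(a,b)_13: α=1, u≡9; β=2, v≡9 (mod 13); (9|13)=+1, (9|13)=+1; sign (−1)^0·+1^2·+1^1 = +1.
Ram(-95095, 209) = {7, 19}; no ℚ_7-point on the conic.

[7, 19]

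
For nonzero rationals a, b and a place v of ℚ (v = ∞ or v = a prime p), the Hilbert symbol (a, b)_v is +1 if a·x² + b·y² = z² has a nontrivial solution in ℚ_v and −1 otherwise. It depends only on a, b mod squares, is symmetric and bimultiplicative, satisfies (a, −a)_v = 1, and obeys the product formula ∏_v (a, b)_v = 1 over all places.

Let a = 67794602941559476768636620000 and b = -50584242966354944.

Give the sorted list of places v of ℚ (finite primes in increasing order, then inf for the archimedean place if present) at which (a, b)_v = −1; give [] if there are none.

(a, b) ≡ (12958, -1176791) mod (ℚ^×)²; places V = {2, 3, 5, 7, 11, 17, 19, 29, 31, ∞}.
(a,b)_∞: sgn(12958)=+, sgn(-1176791)=−, so +1.
(a,b)_17: α=2, u≡15; β=1, v≡16 (mod 17); (15|17)=+1, (16|17)=+1; sign (−1)^0·+1^1·+1^2 = +1.
(a,b)_31: α=5, u≡23; β=3, v≡28 (mod 31); (23|31)=-1, (28|31)=+1; sign (−1)^1·-1^3·+1^5 = +1.
(a,b)_3: α=2, u≡1; β=0, v≡1 (mod 3); (1|3)=+1, (1|3)=+1; sign (−1)^0·+1^0·+1^2 = +1.
(a,b)_5: α=4, u≡2; β=0, v≡1 (mod 5); (2|5)=-1, (1|5)=+1; sign (−1)^0·-1^0·+1^4 = +1.
(a,b)_7: α=2, u≡2; β=1, v≡3 (mod 7); (2|7)=+1, (3|7)=-1; sign (−1)^0·+1^1·-1^2 = +1.
(a,b)_2: α=5, β=10; u≡7, v≡1 (mod 8); ε(u)ε(v)=1·0, αω(v)=5·0, βω(u)=10·0; sum ≡ 0  ⇒  +1.
(a,b)_11: α=5, u≡4; β=3, v≡4 (mod 11); (4|11)=+1, (4|11)=+1; sign (−1)^1·+1^3·+1^5 = -1.
(a,b)_19: α=3, u≡9; β=2, v≡14 (mod 19); (9|19)=+1, (14|19)=-1; sign (−1)^0·+1^2·-1^3 = -1.
(a,b)_29: α=2, u≡13; β=1, v≡14 (mod 29); (13|29)=+1, (14|29)=-1; sign (−1)^0·+1^1·-1^2 = +1.
Ram(12958, -1176791) = {11, 19}; no ℚ_11-point on the conic.

[11, 19]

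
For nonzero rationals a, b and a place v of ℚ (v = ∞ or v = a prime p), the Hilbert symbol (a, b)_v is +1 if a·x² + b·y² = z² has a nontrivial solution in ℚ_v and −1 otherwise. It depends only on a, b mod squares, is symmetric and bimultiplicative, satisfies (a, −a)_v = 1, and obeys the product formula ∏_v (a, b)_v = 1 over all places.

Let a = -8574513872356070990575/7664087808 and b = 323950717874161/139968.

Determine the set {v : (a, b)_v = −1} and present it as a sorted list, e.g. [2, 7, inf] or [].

[2, 17, 31, 41]

(a, b) ≡ (-64821, 3) mod (ℚ^×)²; places V = {2, 3, 5, 7, 13, 17, 31, 41, ∞}.
(a,b)_31: α=3, u≡30; β=2, v≡22 (mod 31); (30|31)=-1, (22|31)=-1; sign (−1)^0·-1^2·-1^3 = -1.
(a,b)_5: α=2, u≡4; β=0, v≡2 (mod 5); (4|5)=+1, (2|5)=-1; sign (−1)^0·+1^0·-1^2 = +1.
(a,b)_2: α=-8, β=-6; u≡3, v≡3 (mod 8); ε(u)ε(v)=1·1, αω(v)=-8·1, βω(u)=-6·1; sum ≡ 1  ⇒  -1.
(a,b)_13: α=-2, u≡12; β=0, v≡4 (mod 13); (12|13)=+1, (4|13)=+1; sign (−1)^0·+1^0·+1^-2 = +1.
(a,b)_17: α=5, u≡12; β=4, v≡14 (mod 17); (12|17)=-1, (14|17)=-1; sign (−1)^0·-1^4·-1^5 = -1.
(a,b)_∞: sgn(-64821)=−, sgn(3)=+, so +1.
(a,b)_7: α=6, u≡6; β=4, v≡5 (mod 7); (6|7)=-1, (5|7)=-1; sign (−1)^0·-1^4·-1^6 = +1.
(a,b)_41: α=3, u≡37; β=2, v≡11 (mod 41); (37|41)=+1, (11|41)=-1; sign (−1)^0·+1^2·-1^3 = -1.
(a,b)_3: α=-11, u≡2; β=-7, v≡1 (mod 3); (2|3)=-1, (1|3)=+1; sign (−1)^1·-1^-7·+1^-11 = +1.
(-64821, 3 / ℚ) ramifies at {2, 17, 31, 41}: a division algebra.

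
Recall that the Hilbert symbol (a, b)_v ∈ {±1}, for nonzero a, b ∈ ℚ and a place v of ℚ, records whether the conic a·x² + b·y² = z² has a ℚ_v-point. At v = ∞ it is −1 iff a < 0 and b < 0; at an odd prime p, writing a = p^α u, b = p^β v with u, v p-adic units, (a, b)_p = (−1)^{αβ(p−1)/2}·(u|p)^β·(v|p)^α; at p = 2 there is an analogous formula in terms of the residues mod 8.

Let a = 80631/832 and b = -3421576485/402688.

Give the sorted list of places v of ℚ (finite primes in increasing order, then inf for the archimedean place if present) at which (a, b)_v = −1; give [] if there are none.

[2, 5, 31, 41]

(a, b) ≡ (403, -1900145) mod (ℚ^×)²; places V = {2, 3, 5, 11, 13, 17, 23, 31, 41, ∞}.
(a,b)_3: α=2, u≡1; β=4, v≡1 (mod 3); (1|3)=+1, (1|3)=+1; sign (−1)^0·+1^4·+1^2 = +1.
(a,b)_31: α=1, u≡13; β=1, v≡6 (mod 31); (13|31)=-1, (6|31)=-1; sign (−1)^1·-1^1·-1^1 = -1.
(a,b)_5: α=0, u≡3; β=1, v≡1 (mod 5); (3|5)=-1, (1|5)=+1; sign (−1)^0·-1^1·+1^0 = -1.
(a,b)_41: α=0, u≡26; β=1, v≡12 (mod 41); (26|41)=-1, (12|41)=-1; sign (−1)^0·-1^1·-1^0 = -1.
(a,b)_13: α=-1, u≡8; β=-1, v≡5 (mod 13); (8|13)=-1, (5|13)=-1; sign (−1)^0·-1^-1·-1^-1 = +1.
(a,b)_17: α=2, u≡10; β=2, v≡9 (mod 17); (10|17)=-1, (9|17)=+1; sign (−1)^0·-1^2·+1^2 = +1.
(a,b)_∞: sgn(403)=+, sgn(-1900145)=−, so +1.
(a,b)_23: α=0, u≡4; β=1, v≡3 (mod 23); (4|23)=+1, (3|23)=+1; sign (−1)^0·+1^1·+1^0 = +1.
(a,b)_2: α=-6, β=-8; u≡3, v≡7 (mod 8); ε(u)ε(v)=1·1, αω(v)=-6·0, βω(u)=-8·1; sum ≡ 1  ⇒  -1.
(a,b)_11: α=0, u≡8; β=-2, v≡6 (mod 11); (8|11)=-1, (6|11)=-1; sign (−1)^0·-1^-2·-1^0 = +1.
|Ram(403, -1900145)| = 4, even; anisotropic at {2, 5, 31, 41}.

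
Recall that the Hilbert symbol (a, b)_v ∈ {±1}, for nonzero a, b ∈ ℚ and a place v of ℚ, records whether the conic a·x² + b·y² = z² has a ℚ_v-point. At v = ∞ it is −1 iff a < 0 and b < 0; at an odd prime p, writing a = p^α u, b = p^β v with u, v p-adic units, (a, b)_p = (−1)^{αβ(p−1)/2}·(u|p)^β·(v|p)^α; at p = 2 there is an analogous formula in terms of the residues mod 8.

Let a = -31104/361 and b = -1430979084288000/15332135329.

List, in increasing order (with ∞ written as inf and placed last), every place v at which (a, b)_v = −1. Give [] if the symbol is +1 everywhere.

[2, 3, 13, inf]

(a, b) ≡ (-6, -130) mod (ℚ^×)²; places V = {2, 3, 5, 7, 13, 19, ∞}.
(a,b)_∞: sgn(-6)=−, sgn(-130)=−, so -1.
(a,b)_19: α=-2, u≡18; β=-4, v≡3 (mod 19); (18|19)=-1, (3|19)=-1; sign (−1)^0·-1^-4·-1^-2 = +1.
(a,b)_13: α=0, u≡7; β=1, v≡12 (mod 13); (7|13)=-1, (12|13)=+1; sign (−1)^0·-1^1·+1^0 = -1.
(a,b)_5: α=0, u≡1; β=3, v≡4 (mod 5); (1|5)=+1, (4|5)=+1; sign (−1)^0·+1^3·+1^0 = +1.
(a,b)_2: α=7, β=27; u≡5, v≡7 (mod 8); ε(u)ε(v)=0·1, αω(v)=7·0, βω(u)=27·1; sum ≡ 1  ⇒  -1.
(a,b)_3: α=5, u≡1; β=8, v≡2 (mod 3); (1|3)=+1, (2|3)=-1; sign (−1)^0·+1^8·-1^5 = -1.
(a,b)_7: α=0, u≡1; β=-6, v≡6 (mod 7); (1|7)=+1, (6|7)=-1; sign (−1)^0·+1^-6·-1^0 = +1.
(-6, -130 / ℚ) ramifies at {2, 3, 13, ∞}: a division algebra.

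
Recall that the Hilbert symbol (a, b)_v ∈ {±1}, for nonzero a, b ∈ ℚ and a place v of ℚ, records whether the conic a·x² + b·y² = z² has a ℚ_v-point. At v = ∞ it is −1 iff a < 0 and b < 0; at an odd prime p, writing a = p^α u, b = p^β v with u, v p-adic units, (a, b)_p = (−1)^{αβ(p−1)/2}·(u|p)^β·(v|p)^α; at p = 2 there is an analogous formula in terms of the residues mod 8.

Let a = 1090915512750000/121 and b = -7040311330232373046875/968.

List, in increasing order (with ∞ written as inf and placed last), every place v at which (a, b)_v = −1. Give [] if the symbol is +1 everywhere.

Mod squares: a ≡ 8211, b ≡ -3910. Check v ∈ {∞, 2, 3, 5, 7, 11, 17, 23}.
v=7: a=7^1·(≡4), b=7^4·(≡3) mod 7; (4|7)=+1, (3|7)=-1; (−1)^{1·4·3}·(+1)^4·(-1)^1 = -1.
v=∞: 8211 > 0 and -3910 < 0  ⇒  (a,b)_∞ = +1.
v=3: a=3^13·(≡1), b=3^12·(≡2) mod 3; (1|3)=+1, (2|3)=-1; (−1)^{13·12·1}·(+1)^12·(-1)^13 = -1.
v=2: v_2(a)=4, v_2(b)=-3; units ≡ 3, 5 (mod 8); ε·ε+αω+βω = 1·0+4·1+-3·1 ≡ 1  ⇒  (a,b)_2 = -1.
v=5: a=5^6·(≡1), b=5^11·(≡2) mod 5; (1|5)=+1, (2|5)=-1; (−1)^{6·11·2}·(+1)^11·(-1)^6 = +1.
v=11: a=11^-2·(≡3), b=11^-2·(≡7) mod 11; (3|11)=+1, (7|11)=-1; (−1)^{-2·-2·5}·(+1)^-2·(-1)^-2 = +1.
v=23: a=23^1·(≡9), b=23^1·(≡5) mod 23; (9|23)=+1, (5|23)=-1; (−1)^{1·1·11}·(+1)^1·(-1)^1 = +1.
v=17: a=17^1·(≡6), b=17^3·(≡2) mod 17; (6|17)=-1, (2|17)=+1; (−1)^{1·3·8}·(-1)^3·(+1)^1 = -1.
|Ram(8211, -3910)| = 4, even; anisotropic at {2, 3, 7, 17}.

[2, 3, 7, 17]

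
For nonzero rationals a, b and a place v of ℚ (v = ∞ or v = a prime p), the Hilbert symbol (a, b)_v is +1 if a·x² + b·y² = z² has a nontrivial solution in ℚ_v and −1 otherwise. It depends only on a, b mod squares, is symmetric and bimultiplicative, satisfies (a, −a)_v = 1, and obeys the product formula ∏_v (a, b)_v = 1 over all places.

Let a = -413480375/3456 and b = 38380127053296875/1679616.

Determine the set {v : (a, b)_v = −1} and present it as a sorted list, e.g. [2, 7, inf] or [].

Mod squares: a ≡ -5610, b ≡ 11. Check v ∈ {∞, 2, 3, 5, 7, 11, 17, 19}.
v=3: a=3^-3·(≡2), b=3^-8·(≡2) mod 3; (2|3)=-1, (2|3)=-1; (−1)^{-3·-8·1}·(-1)^-8·(-1)^-3 = -1.
v=∞: -5610 < 0 and 11 > 0  ⇒  (a,b)_∞ = +1.
v=7: a=7^2·(≡4), b=7^2·(≡4) mod 7; (4|7)=+1, (4|7)=+1; (−1)^{2·2·3}·(+1)^2·(+1)^2 = +1.
v=5: a=5^3·(≡2), b=5^6·(≡1) mod 5; (2|5)=-1, (1|5)=+1; (−1)^{3·6·2}·(-1)^6·(+1)^3 = +1.
v=19: a=19^2·(≡18), b=19^4·(≡5) mod 19; (18|19)=-1, (5|19)=+1; (−1)^{2·4·9}·(-1)^4·(+1)^2 = +1.
v=17: a=17^1·(≡7), b=17^2·(≡14) mod 17; (7|17)=-1, (14|17)=-1; (−1)^{1·2·8}·(-1)^2·(-1)^1 = -1.
v=11: a=11^1·(≡10), b=11^3·(≡9) mod 11; (10|11)=-1, (9|11)=+1; (−1)^{1·3·5}·(-1)^3·(+1)^1 = +1.
v=2: v_2(a)=-7, v_2(b)=-8; units ≡ 3, 3 (mod 8); ε·ε+αω+βω = 1·1+-7·1+-8·1 ≡ 0  ⇒  (a,b)_2 = +1.
Ram(-5610, 11) = {3, 17}; no ℚ_3-point on the conic.

[3, 17]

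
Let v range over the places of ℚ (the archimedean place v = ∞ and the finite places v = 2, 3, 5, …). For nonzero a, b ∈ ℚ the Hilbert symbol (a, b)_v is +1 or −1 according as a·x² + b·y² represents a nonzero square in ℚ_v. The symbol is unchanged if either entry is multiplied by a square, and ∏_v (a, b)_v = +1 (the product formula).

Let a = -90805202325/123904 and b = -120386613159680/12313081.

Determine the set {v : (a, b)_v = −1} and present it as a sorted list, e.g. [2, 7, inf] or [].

[5, 19, 23, inf]

(a, b) ≡ (-437, -95) mod (ℚ^×)²; places V = {2, 3, 5, 7, 11, 19, 23, 29, 31, ∞}.
(a,b)_11: α=-2, u≡9; β=-4, v≡9 (mod 11); (9|11)=+1, (9|11)=+1; sign (−1)^0·+1^-4·+1^-2 = +1.
(a,b)_29: α=0, u≡14; β=-2, v≡26 (mod 29); (14|29)=-1, (26|29)=-1; sign (−1)^0·-1^-2·-1^0 = +1.
(a,b)_5: α=2, u≡3; β=1, v≡4 (mod 5); (3|5)=-1, (4|5)=+1; sign (−1)^0·-1^1·+1^2 = -1.
(a,b)_19: α=1, u≡13; β=3, v≡14 (mod 19); (13|19)=-1, (14|19)=-1; sign (−1)^1·-1^3·-1^1 = -1.
(a,b)_31: α=4, u≡8; β=0, v≡11 (mod 31); (8|31)=+1, (11|31)=-1; sign (−1)^0·+1^0·-1^4 = +1.
(a,b)_∞: sgn(-437)=−, sgn(-95)=−, so -1.
(a,b)_7: α=0, u≡4; β=2, v≡3 (mod 7); (4|7)=+1, (3|7)=-1; sign (−1)^0·+1^2·-1^0 = +1.
(a,b)_2: α=-10, β=8; u≡3, v≡1 (mod 8); ε(u)ε(v)=1·0, αω(v)=-10·0, βω(u)=8·1; sum ≡ 0  ⇒  +1.
(a,b)_23: α=1, u≡2; β=4, v≡15 (mod 23); (2|23)=+1, (15|23)=-1; sign (−1)^0·+1^4·-1^1 = -1.
(a,b)_3: α=2, u≡1; β=0, v≡1 (mod 3); (1|3)=+1, (1|3)=+1; sign (−1)^0·+1^0·+1^2 = +1.
(-437, -95 / ℚ) ramifies at {5, 19, 23, ∞}: a division algebra.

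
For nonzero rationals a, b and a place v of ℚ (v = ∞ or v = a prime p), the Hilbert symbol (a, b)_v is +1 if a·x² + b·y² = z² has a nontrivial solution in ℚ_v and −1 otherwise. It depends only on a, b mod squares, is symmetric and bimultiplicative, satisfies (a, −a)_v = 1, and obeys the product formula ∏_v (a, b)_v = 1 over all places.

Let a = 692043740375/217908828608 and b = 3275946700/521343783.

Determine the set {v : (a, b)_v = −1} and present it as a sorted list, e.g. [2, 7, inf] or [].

[31, 37]

Mod squares: a ≡ 131905, b ≡ 26381. Check v ∈ {∞, 2, 3, 5, 13, 23, 31, 37}.
v=2: v_2(a)=-6, v_2(b)=2; units ≡ 1, 5 (mod 8); ε·ε+αω+βω = 0·0+-6·1+2·0 ≡ 0  ⇒  (a,b)_2 = +1.
v=5: a=5^3·(≡1), b=5^2·(≡1) mod 5; (1|5)=+1, (1|5)=+1; (−1)^{3·2·2}·(+1)^2·(+1)^3 = +1.
v=31: a=31^1·(≡7), b=31^1·(≡4) mod 31; (7|31)=+1, (4|31)=+1; (−1)^{1·1·15}·(+1)^1·(+1)^1 = -1.
v=3: a=3^0·(≡1), b=3^-4·(≡2) mod 3; (1|3)=+1, (2|3)=-1; (−1)^{0·-4·1}·(+1)^-4·(-1)^0 = +1.
v=37: a=37^1·(≡14), b=37^1·(≡11) mod 37; (14|37)=-1, (11|37)=+1; (−1)^{1·1·18}·(-1)^1·(+1)^1 = -1.
v=23: a=23^-7·(≡13), b=23^-5·(≡10) mod 23; (13|23)=+1, (10|23)=-1; (−1)^{-7·-5·11}·(+1)^-5·(-1)^-7 = +1.
v=∞: 131905 > 0 and 26381 > 0  ⇒  (a,b)_∞ = +1.
v=13: a=13^6·(≡8), b=13^4·(≡12) mod 13; (8|13)=-1, (12|13)=+1; (−1)^{6·4·6}·(-1)^4·(+1)^6 = +1.
|Ram(131905, 26381)| = 2, even; anisotropic at {31, 37}.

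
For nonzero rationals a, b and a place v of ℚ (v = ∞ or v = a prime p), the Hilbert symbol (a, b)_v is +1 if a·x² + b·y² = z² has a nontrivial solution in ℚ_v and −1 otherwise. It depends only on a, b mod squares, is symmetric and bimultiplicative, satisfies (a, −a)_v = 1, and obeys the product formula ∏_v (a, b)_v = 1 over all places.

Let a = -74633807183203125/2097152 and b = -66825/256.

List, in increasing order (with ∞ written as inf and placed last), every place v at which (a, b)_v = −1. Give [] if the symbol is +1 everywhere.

[2, 3, 13, inf]

Mod squares: a ≡ -442, b ≡ -33. Check v ∈ {∞, 2, 3, 5, 11, 13, 17}.
v=5: a=5^8·(≡3), b=5^2·(≡2) mod 5; (3|5)=-1, (2|5)=-1; (−1)^{8·2·2}·(-1)^2·(-1)^8 = +1.
v=3: a=3^10·(≡2), b=3^5·(≡1) mod 3; (2|3)=-1, (1|3)=+1; (−1)^{10·5·1}·(-1)^5·(+1)^10 = -1.
v=17: a=17^1·(≡13), b=17^0·(≡2) mod 17; (13|17)=+1, (2|17)=+1; (−1)^{1·0·8}·(+1)^0·(+1)^1 = +1.
v=13: a=13^1·(≡11), b=13^0·(≡11) mod 13; (11|13)=-1, (11|13)=-1; (−1)^{1·0·6}·(-1)^0·(-1)^1 = -1.
v=∞: -442 < 0 and -33 < 0  ⇒  (a,b)_∞ = -1.
v=2: v_2(a)=-21, v_2(b)=-8; units ≡ 3, 7 (mod 8); ε·ε+αω+βω = 1·1+-21·0+-8·1 ≡ 1  ⇒  (a,b)_2 = -1.
v=11: a=11^4·(≡9), b=11^1·(≡10) mod 11; (9|11)=+1, (10|11)=-1; (−1)^{4·1·5}·(+1)^1·(-1)^4 = +1.
Ram(-442, -33) = {2, 3, 13, ∞}; no ℚ_2-point on the conic.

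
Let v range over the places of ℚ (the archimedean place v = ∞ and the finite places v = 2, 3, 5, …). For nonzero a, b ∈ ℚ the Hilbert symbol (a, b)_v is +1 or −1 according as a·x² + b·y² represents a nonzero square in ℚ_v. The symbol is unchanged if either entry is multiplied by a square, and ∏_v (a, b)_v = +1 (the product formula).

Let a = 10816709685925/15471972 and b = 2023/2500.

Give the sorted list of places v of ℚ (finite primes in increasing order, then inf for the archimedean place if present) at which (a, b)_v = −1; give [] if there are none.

Mod squares: a ≡ 679949, b ≡ 7. Check v ∈ {∞, 2, 3, 5, 7, 11, 13, 17, 23, 37, 47, 53}.
v=3: a=3^-4·(≡2), b=3^0·(≡1) mod 3; (2|3)=-1, (1|3)=+1; (−1)^{-4·0·1}·(-1)^0·(+1)^-4 = +1.
v=7: a=7^0·(≡2), b=7^1·(≡2) mod 7; (2|7)=+1, (2|7)=+1; (−1)^{0·1·3}·(+1)^1·(+1)^0 = +1.
v=13: a=13^2·(≡3), b=13^0·(≡2) mod 13; (3|13)=+1, (2|13)=-1; (−1)^{2·0·6}·(+1)^0·(-1)^2 = +1.
v=2: v_2(a)=-2, v_2(b)=-2; units ≡ 5, 7 (mod 8); ε·ε+αω+βω = 0·1+-2·0+-2·1 ≡ 0  ⇒  (a,b)_2 = +1.
v=47: a=47^1·(≡22), b=47^0·(≡42) mod 47; (22|47)=-1, (42|47)=+1; (−1)^{1·0·23}·(-1)^0·(+1)^1 = +1.
v=∞: 679949 > 0 and 7 > 0  ⇒  (a,b)_∞ = +1.
v=5: a=5^2·(≡1), b=5^-4·(≡2) mod 5; (1|5)=+1, (2|5)=-1; (−1)^{2·-4·2}·(+1)^-4·(-1)^2 = +1.
v=53: a=53^-2·(≡32), b=53^0·(≡1) mod 53; (32|53)=-1, (1|53)=+1; (−1)^{-2·0·26}·(-1)^0·(+1)^-2 = +1.
v=23: a=23^3·(≡1), b=23^0·(≡10) mod 23; (1|23)=+1, (10|23)=-1; (−1)^{3·0·11}·(+1)^0·(-1)^3 = -1.
v=17: a=17^-1·(≡15), b=17^2·(≡7) mod 17; (15|17)=+1, (7|17)=-1; (−1)^{-1·2·8}·(+1)^2·(-1)^-1 = -1.
v=11: a=11^2·(≡10), b=11^0·(≡7) mod 11; (10|11)=-1, (7|11)=-1; (−1)^{2·0·5}·(-1)^0·(-1)^2 = +1.
v=37: a=37^1·(≡16), b=37^0·(≡10) mod 37; (16|37)=+1, (10|37)=+1; (−1)^{1·0·18}·(+1)^0·(+1)^1 = +1.
|Ram(679949, 7)| = 2, even; anisotropic at {17, 23}.

[17, 23]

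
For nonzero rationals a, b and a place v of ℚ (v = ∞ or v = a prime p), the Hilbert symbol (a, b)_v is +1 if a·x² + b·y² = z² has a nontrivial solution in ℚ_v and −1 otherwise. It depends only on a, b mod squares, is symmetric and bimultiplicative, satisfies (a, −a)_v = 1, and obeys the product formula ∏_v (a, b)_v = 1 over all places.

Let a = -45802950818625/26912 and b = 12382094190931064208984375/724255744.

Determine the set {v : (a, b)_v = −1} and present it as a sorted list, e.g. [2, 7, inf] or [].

(a, b) ≡ (-13090, 2431) mod (ℚ^×)²; places V = {2, 3, 5, 7, 11, 13, 17, 29, ∞}.
(a,b)_29: α=-2, u≡10; β=-4, v≡22 (mod 29); (10|29)=-1, (22|29)=+1; sign (−1)^0·-1^-4·+1^-2 = +1.
(a,b)_7: α=1, u≡3; β=2, v≡2 (mod 7); (3|7)=-1, (2|7)=+1; sign (−1)^0·-1^2·+1^1 = +1.
(a,b)_11: α=3, u≡1; β=3, v≡3 (mod 11); (1|11)=+1, (3|11)=+1; sign (−1)^1·+1^3·+1^3 = -1.
(a,b)_2: α=-5, β=-10; u≡7, v≡7 (mod 8); ε(u)ε(v)=1·1, αω(v)=-5·0, βω(u)=-10·0; sum ≡ 1  ⇒  -1.
(a,b)_17: α=1, u≡7; β=1, v≡14 (mod 17); (7|17)=-1, (14|17)=-1; sign (−1)^0·-1^1·-1^1 = +1.
(a,b)_13: α=4, u≡10; β=7, v≡11 (mod 13); (10|13)=+1, (11|13)=-1; sign (−1)^0·+1^7·-1^4 = +1.
(a,b)_∞: sgn(-13090)=−, sgn(2431)=+, so +1.
(a,b)_5: α=3, u≡3; β=12, v≡1 (mod 5); (3|5)=-1, (1|5)=+1; sign (−1)^0·-1^12·+1^3 = +1.
(a,b)_3: α=4, u≡2; β=6, v≡1 (mod 3); (2|3)=-1, (1|3)=+1; sign (−1)^0·-1^6·+1^4 = +1.
Ram(-13090, 2431) = {2, 11}; no ℚ_2-point on the conic.

[2, 11]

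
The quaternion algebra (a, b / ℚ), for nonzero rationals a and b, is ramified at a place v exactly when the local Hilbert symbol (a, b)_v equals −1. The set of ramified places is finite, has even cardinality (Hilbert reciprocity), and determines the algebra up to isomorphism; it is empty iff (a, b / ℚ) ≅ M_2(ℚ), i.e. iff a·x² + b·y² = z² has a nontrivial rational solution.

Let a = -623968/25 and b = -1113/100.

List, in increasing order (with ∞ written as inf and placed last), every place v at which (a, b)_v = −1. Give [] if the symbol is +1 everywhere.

[3, 7, 31, inf]

Mod squares: a ≡ -38998, b ≡ -1113. Check v ∈ {∞, 2, 3, 5, 7, 17, 31, 37, 53}.
v=5: a=5^-2·(≡2), b=5^-2·(≡3) mod 5; (2|5)=-1, (3|5)=-1; (−1)^{-2·-2·2}·(-1)^-2·(-1)^-2 = +1.
v=7: a=7^0·(≡3), b=7^1·(≡1) mod 7; (3|7)=-1, (1|7)=+1; (−1)^{0·1·3}·(-1)^1·(+1)^0 = -1.
v=53: a=53^0·(≡17), b=53^1·(≡30) mod 53; (17|53)=+1, (30|53)=-1; (−1)^{0·1·26}·(+1)^1·(-1)^0 = +1.
v=∞: -38998 < 0 and -1113 < 0  ⇒  (a,b)_∞ = -1.
v=2: v_2(a)=5, v_2(b)=-2; units ≡ 5, 7 (mod 8); ε·ε+αω+βω = 0·1+5·0+-2·1 ≡ 0  ⇒  (a,b)_2 = +1.
v=31: a=31^1·(≡17), b=31^0·(≡27) mod 31; (17|31)=-1, (27|31)=-1; (−1)^{1·0·15}·(-1)^0·(-1)^1 = -1.
v=37: a=37^1·(≡24), b=37^0·(≡7) mod 37; (24|37)=-1, (7|37)=+1; (−1)^{1·0·18}·(-1)^0·(+1)^1 = +1.
v=3: a=3^0·(≡2), b=3^1·(≡1) mod 3; (2|3)=-1, (1|3)=+1; (−1)^{0·1·1}·(-1)^1·(+1)^0 = -1.
v=17: a=17^1·(≡2), b=17^0·(≡4) mod 17; (2|17)=+1, (4|17)=+1; (−1)^{1·0·8}·(+1)^0·(+1)^1 = +1.
Ram(-38998, -1113) = {3, 7, 31, ∞}; no ℚ_3-point on the conic.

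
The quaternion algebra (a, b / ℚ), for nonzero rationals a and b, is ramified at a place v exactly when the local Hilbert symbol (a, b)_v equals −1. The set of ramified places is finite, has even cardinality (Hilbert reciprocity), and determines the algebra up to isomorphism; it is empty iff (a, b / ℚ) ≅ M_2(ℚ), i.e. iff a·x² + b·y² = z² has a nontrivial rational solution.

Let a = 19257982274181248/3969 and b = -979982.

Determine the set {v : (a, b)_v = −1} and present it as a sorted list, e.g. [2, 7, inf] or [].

Mod squares: a ≡ 1780508716178, b ≡ -979982. Check v ∈ {∞, 2, 3, 7, 13, 17, 19, 29, 31, 37, 41, 43, 47}.
v=∞: 1780508716178 > 0 and -979982 < 0  ⇒  (a,b)_∞ = +1.
v=7: a=7^-2·(≡6), b=7^0·(≡4) mod 7; (6|7)=-1, (4|7)=+1; (−1)^{-2·0·3}·(-1)^0·(+1)^-2 = +1.
v=31: a=31^1·(≡19), b=31^0·(≡21) mod 31; (19|31)=+1, (21|31)=-1; (−1)^{1·0·15}·(+1)^0·(-1)^1 = -1.
v=19: a=19^1·(≡13), b=19^1·(≡7) mod 19; (13|19)=-1, (7|19)=+1; (−1)^{1·1·9}·(-1)^1·(+1)^1 = +1.
v=2: v_2(a)=7, v_2(b)=1; units ≡ 1, 1 (mod 8); ε·ε+αω+βω = 0·0+7·0+1·0 ≡ 0  ⇒  (a,b)_2 = +1.
v=43: a=43^1·(≡1), b=43^0·(≡31) mod 43; (1|43)=+1, (31|43)=+1; (−1)^{1·0·21}·(+1)^0·(+1)^1 = +1.
v=17: a=17^1·(≡15), b=17^1·(≡1) mod 17; (15|17)=+1, (1|17)=+1; (−1)^{1·1·8}·(+1)^1·(+1)^1 = +1.
v=47: a=47^1·(≡29), b=47^0·(≡15) mod 47; (29|47)=-1, (15|47)=-1; (−1)^{1·0·23}·(-1)^0·(-1)^1 = -1.
v=13: a=13^2·(≡4), b=13^0·(≡10) mod 13; (4|13)=+1, (10|13)=+1; (−1)^{2·0·6}·(+1)^0·(+1)^2 = +1.
v=29: a=29^1·(≡24), b=29^0·(≡15) mod 29; (24|29)=+1, (15|29)=-1; (−1)^{1·0·14}·(+1)^0·(-1)^1 = -1.
v=3: a=3^-4·(≡2), b=3^0·(≡1) mod 3; (2|3)=-1, (1|3)=+1; (−1)^{-4·0·1}·(-1)^0·(+1)^-4 = +1.
v=41: a=41^1·(≡36), b=41^1·(≡1) mod 41; (36|41)=+1, (1|41)=+1; (−1)^{1·1·20}·(+1)^1·(+1)^1 = +1.
v=37: a=37^1·(≡21), b=37^1·(≡6) mod 37; (21|37)=+1, (6|37)=-1; (−1)^{1·1·18}·(+1)^1·(-1)^1 = -1.
|Ram(1780508716178, -979982)| = 4, even; anisotropic at {29, 31, 37, 47}.

[29, 31, 37, 47]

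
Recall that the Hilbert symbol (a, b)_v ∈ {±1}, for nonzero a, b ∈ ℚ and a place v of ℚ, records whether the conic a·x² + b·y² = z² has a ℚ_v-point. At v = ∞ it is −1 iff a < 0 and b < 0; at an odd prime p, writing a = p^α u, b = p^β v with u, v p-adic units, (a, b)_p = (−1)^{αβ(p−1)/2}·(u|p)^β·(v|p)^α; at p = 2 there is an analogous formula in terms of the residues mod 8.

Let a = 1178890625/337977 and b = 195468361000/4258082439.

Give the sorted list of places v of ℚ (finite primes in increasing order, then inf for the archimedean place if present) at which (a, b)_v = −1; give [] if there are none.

[5, 19]

Mod squares: a ≡ 3553, b ≡ 390. Check v ∈ {∞, 2, 3, 5, 11, 13, 17, 19, 31, 41, 43, 47}.
v=43: a=43^0·(≡28), b=43^-2·(≡3) mod 43; (28|43)=-1, (3|43)=-1; (−1)^{0·-2·21}·(-1)^-2·(-1)^0 = +1.
v=3: a=3^-2·(≡1), b=3^-11·(≡1) mod 3; (1|3)=+1, (1|3)=+1; (−1)^{-2·-11·1}·(+1)^-11·(+1)^-2 = +1.
v=41: a=41^0·(≡26), b=41^2·(≡8) mod 41; (26|41)=-1, (8|41)=+1; (−1)^{0·2·20}·(-1)^2·(+1)^0 = +1.
v=47: a=47^-2·(≡1), b=47^0·(≡34) mod 47; (1|47)=+1, (34|47)=+1; (−1)^{-2·0·23}·(+1)^0·(+1)^-2 = +1.
v=13: a=13^0·(≡1), b=13^-1·(≡3) mod 13; (1|13)=+1, (3|13)=+1; (−1)^{0·-1·6}·(+1)^-1·(+1)^0 = +1.
v=31: a=31^0·(≡10), b=31^2·(≡18) mod 31; (10|31)=+1, (18|31)=+1; (−1)^{0·2·15}·(+1)^2·(+1)^0 = +1.
v=17: a=17^-1·(≡5), b=17^0·(≡4) mod 17; (5|17)=-1, (4|17)=+1; (−1)^{-1·0·8}·(-1)^0·(+1)^-1 = +1.
v=19: a=19^3·(≡4), b=19^0·(≡13) mod 19; (4|19)=+1, (13|19)=-1; (−1)^{3·0·9}·(+1)^0·(-1)^3 = -1.
v=2: v_2(a)=0, v_2(b)=3; units ≡ 1, 3 (mod 8); ε·ε+αω+βω = 0·1+0·1+3·0 ≡ 0  ⇒  (a,b)_2 = +1.
v=11: a=11^1·(≡4), b=11^2·(≡5) mod 11; (4|11)=+1, (5|11)=+1; (−1)^{1·2·5}·(+1)^2·(+1)^1 = +1.
v=5: a=5^6·(≡2), b=5^3·(≡2) mod 5; (2|5)=-1, (2|5)=-1; (−1)^{6·3·2}·(-1)^3·(-1)^6 = -1.
v=∞: 3553 > 0 and 390 > 0  ⇒  (a,b)_∞ = +1.
|Ram(3553, 390)| = 2, even; anisotropic at {5, 19}.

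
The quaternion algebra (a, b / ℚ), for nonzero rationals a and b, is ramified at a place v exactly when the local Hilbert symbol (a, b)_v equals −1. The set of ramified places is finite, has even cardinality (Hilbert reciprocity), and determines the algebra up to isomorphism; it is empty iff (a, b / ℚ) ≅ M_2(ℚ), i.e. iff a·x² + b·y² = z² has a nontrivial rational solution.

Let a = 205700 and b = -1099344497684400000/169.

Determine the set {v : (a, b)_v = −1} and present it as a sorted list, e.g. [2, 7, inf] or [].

Mod squares: a ≡ 17, b ≡ -110. Check v ∈ {∞, 2, 3, 5, 11, 13, 17}.
v=17: a=17^1·(≡13), b=17^2·(≡16) mod 17; (13|17)=+1, (16|17)=+1; (−1)^{1·2·8}·(+1)^2·(+1)^1 = +1.
v=3: a=3^0·(≡2), b=3^10·(≡1) mod 3; (2|3)=-1, (1|3)=+1; (−1)^{0·10·1}·(-1)^10·(+1)^0 = +1.
v=13: a=13^0·(≡1), b=13^-2·(≡6) mod 13; (1|13)=+1, (6|13)=-1; (−1)^{0·-2·6}·(+1)^-2·(-1)^0 = +1.
v=2: v_2(a)=2, v_2(b)=7; units ≡ 1, 1 (mod 8); ε·ε+αω+βω = 0·0+2·0+7·0 ≡ 0  ⇒  (a,b)_2 = +1.
v=11: a=11^2·(≡6), b=11^5·(≡3) mod 11; (6|11)=-1, (3|11)=+1; (−1)^{2·5·5}·(-1)^5·(+1)^2 = -1.
v=∞: 17 > 0 and -110 < 0  ⇒  (a,b)_∞ = +1.
v=5: a=5^2·(≡3), b=5^5·(≡3) mod 5; (3|5)=-1, (3|5)=-1; (−1)^{2·5·2}·(-1)^5·(-1)^2 = -1.
(17, -110 / ℚ) ramifies at {5, 11}: a division algebra.

[5, 11]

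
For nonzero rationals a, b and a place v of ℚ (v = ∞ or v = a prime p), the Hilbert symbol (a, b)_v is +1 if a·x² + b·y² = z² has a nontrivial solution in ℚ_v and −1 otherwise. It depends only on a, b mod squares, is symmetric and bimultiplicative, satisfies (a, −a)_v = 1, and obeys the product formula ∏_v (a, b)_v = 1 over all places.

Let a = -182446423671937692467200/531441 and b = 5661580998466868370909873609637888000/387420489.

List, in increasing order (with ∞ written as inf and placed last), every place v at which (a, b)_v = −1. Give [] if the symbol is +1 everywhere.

[2, 5, 7, 11, 13, 29]

(a, b) ≡ (-5278, 189805) mod (ℚ^×)²; places V = {2, 3, 5, 7, 11, 13, 17, 29, ∞}.
(a,b)_13: α=1, u≡1; β=2, v≡6 (mod 13); (1|13)=+1, (6|13)=-1; sign (−1)^0·+1^2·-1^1 = -1.
(a,b)_3: α=-12, u≡2; β=-18, v≡1 (mod 3); (2|3)=-1, (1|3)=+1; sign (−1)^0·-1^-18·+1^-12 = +1.
(a,b)_2: α=17, β=26; u≡1, v≡5 (mod 8); ε(u)ε(v)=0·0, αω(v)=17·1, βω(u)=26·0; sum ≡ 1  ⇒  -1.
(a,b)_7: α=3, u≡4; β=5, v≡4 (mod 7); (4|7)=+1, (4|7)=+1; sign (−1)^1·+1^5·+1^3 = -1.
(a,b)_11: α=6, u≡10; β=9, v≡8 (mod 11); (10|11)=-1, (8|11)=-1; sign (−1)^0·-1^9·-1^6 = -1.
(a,b)_17: α=2, u≡8; β=3, v≡16 (mod 17); (8|17)=+1, (16|17)=+1; sign (−1)^0·+1^3·+1^2 = +1.
(a,b)_∞: sgn(-5278)=−, sgn(189805)=+, so +1.
(a,b)_29: α=3, u≡19; β=5, v≡5 (mod 29); (19|29)=-1, (5|29)=+1; sign (−1)^0·-1^5·+1^3 = -1.
(a,b)_5: α=2, u≡2; β=3, v≡1 (mod 5); (2|5)=-1, (1|5)=+1; sign (−1)^0·-1^3·+1^2 = -1.
|Ram(-5278, 189805)| = 6, even; anisotropic at {2, 5, 7, 11, 13, 29}.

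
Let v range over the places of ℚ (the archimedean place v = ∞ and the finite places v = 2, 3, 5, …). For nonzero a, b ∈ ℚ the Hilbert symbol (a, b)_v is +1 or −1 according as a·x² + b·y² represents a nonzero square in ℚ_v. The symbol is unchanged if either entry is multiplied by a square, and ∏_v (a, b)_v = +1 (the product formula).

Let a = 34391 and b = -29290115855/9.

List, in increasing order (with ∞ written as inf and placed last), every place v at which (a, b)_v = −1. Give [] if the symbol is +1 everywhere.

[29, 43]

Mod squares: a ≡ 119, b ≡ -480095. Check v ∈ {∞, 2, 3, 5, 7, 11, 13, 17, 19, 29, 43}.
v=29: a=29^0·(≡26), b=29^1·(≡13) mod 29; (26|29)=-1, (13|29)=+1; (−1)^{0·1·14}·(-1)^1·(+1)^0 = -1.
v=∞: 119 > 0 and -480095 < 0  ⇒  (a,b)_∞ = +1.
v=17: a=17^3·(≡7), b=17^0·(≡1) mod 17; (7|17)=-1, (1|17)=+1; (−1)^{3·0·8}·(-1)^0·(+1)^3 = +1.
v=43: a=43^0·(≡34), b=43^1·(≡1) mod 43; (34|43)=-1, (1|43)=+1; (−1)^{0·1·21}·(-1)^1·(+1)^0 = -1.
v=7: a=7^1·(≡6), b=7^1·(≡2) mod 7; (6|7)=-1, (2|7)=+1; (−1)^{1·1·3}·(-1)^1·(+1)^1 = +1.
v=19: a=19^0·(≡1), b=19^2·(≡7) mod 19; (1|19)=+1, (7|19)=+1; (−1)^{0·2·9}·(+1)^2·(+1)^0 = +1.
v=5: a=5^0·(≡1), b=5^1·(≡1) mod 5; (1|5)=+1, (1|5)=+1; (−1)^{0·1·2}·(+1)^1·(+1)^0 = +1.
v=2: v_2(a)=0, v_2(b)=0; units ≡ 7, 1 (mod 8); ε·ε+αω+βω = 1·0+0·0+0·0 ≡ 0  ⇒  (a,b)_2 = +1.
v=13: a=13^0·(≡6), b=13^2·(≡6) mod 13; (6|13)=-1, (6|13)=-1; (−1)^{0·2·6}·(-1)^2·(-1)^0 = +1.
v=3: a=3^0·(≡2), b=3^-2·(≡1) mod 3; (2|3)=-1, (1|3)=+1; (−1)^{0·-2·1}·(-1)^-2·(+1)^0 = +1.
v=11: a=11^0·(≡5), b=11^1·(≡1) mod 11; (5|11)=+1, (1|11)=+1; (−1)^{0·1·5}·(+1)^1·(+1)^0 = +1.
|Ram(119, -480095)| = 2, even; anisotropic at {29, 43}.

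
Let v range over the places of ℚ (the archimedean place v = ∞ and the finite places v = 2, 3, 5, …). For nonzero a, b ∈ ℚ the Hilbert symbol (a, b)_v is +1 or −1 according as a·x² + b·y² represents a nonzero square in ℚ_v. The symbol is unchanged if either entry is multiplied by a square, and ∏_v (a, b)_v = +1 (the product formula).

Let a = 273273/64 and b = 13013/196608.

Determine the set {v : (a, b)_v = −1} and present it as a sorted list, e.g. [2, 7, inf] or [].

Mod squares: a ≡ 33, b ≡ 231. Check v ∈ {∞, 2, 3, 7, 11, 13}.
v=2: v_2(a)=-6, v_2(b)=-16; units ≡ 1, 7 (mod 8); ε·ε+αω+βω = 0·1+-6·0+-16·0 ≡ 0  ⇒  (a,b)_2 = +1.
v=11: a=11^1·(≡3), b=11^1·(≡10) mod 11; (3|11)=+1, (10|11)=-1; (−1)^{1·1·5}·(+1)^1·(-1)^1 = +1.
v=13: a=13^2·(≡8), b=13^2·(≡10) mod 13; (8|13)=-1, (10|13)=+1; (−1)^{2·2·6}·(-1)^2·(+1)^2 = +1.
v=∞: 33 > 0 and 231 > 0  ⇒  (a,b)_∞ = +1.
v=7: a=7^2·(≡5), b=7^1·(≡3) mod 7; (5|7)=-1, (3|7)=-1; (−1)^{2·1·3}·(-1)^1·(-1)^2 = -1.
v=3: a=3^1·(≡2), b=3^-1·(≡2) mod 3; (2|3)=-1, (2|3)=-1; (−1)^{1·-1·1}·(-1)^-1·(-1)^1 = -1.
|Ram(33, 231)| = 2, even; anisotropic at {3, 7}.

[3, 7]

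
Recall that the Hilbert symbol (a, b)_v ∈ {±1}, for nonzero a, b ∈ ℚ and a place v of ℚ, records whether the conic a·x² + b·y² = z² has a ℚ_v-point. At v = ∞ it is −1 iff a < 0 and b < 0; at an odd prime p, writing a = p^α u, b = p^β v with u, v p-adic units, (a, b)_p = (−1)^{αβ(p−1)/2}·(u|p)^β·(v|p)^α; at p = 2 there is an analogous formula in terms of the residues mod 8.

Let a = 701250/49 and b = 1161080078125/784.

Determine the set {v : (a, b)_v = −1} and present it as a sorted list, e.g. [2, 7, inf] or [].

[2, 5, 11, 17]

(a, b) ≡ (1122, 85) mod (ℚ^×)²; places V = {2, 3, 5, 7, 11, 17, ∞}.
(a,b)_3: α=1, u≡2; β=0, v≡1 (mod 3); (2|3)=-1, (1|3)=+1; sign (−1)^0·-1^0·+1^1 = +1.
(a,b)_17: α=1, u≡13; β=3, v≡12 (mod 17); (13|17)=+1, (12|17)=-1; sign (−1)^0·+1^3·-1^1 = -1.
(a,b)_7: α=-2, u≡4; β=-2, v≡1 (mod 7); (4|7)=+1, (1|7)=+1; sign (−1)^0·+1^-2·+1^-2 = +1.
(a,b)_2: α=1, β=-4; u≡1, v≡5 (mod 8); ε(u)ε(v)=0·0, αω(v)=1·1, βω(u)=-4·0; sum ≡ 1  ⇒  -1.
(a,b)_11: α=1, u≡1; β=2, v≡10 (mod 11); (1|11)=+1, (10|11)=-1; sign (−1)^0·+1^2·-1^1 = -1.
(a,b)_∞: sgn(1122)=+, sgn(85)=+, so +1.
(a,b)_5: α=4, u≡3; β=9, v≡2 (mod 5); (3|5)=-1, (2|5)=-1; sign (−1)^0·-1^9·-1^4 = -1.
(1122, 85 / ℚ) ramifies at {2, 5, 11, 17}: a division algebra.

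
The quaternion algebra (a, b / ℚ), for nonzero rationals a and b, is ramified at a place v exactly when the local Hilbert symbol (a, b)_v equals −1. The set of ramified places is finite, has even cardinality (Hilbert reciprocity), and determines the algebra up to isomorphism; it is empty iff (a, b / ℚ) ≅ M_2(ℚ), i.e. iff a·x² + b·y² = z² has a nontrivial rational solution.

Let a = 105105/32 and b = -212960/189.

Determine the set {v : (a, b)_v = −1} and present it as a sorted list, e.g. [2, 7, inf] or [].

(a, b) ≡ (4290, -2310) mod (ℚ^×)²; places V = {2, 3, 5, 7, 11, 13, ∞}.
(a,b)_2: α=-5, β=5; u≡1, v≡5 (mod 8); ε(u)ε(v)=0·0, αω(v)=-5·1, βω(u)=5·0; sum ≡ 1  ⇒  -1.
(a,b)_11: α=1, u≡4; β=3, v≡8 (mod 11); (4|11)=+1, (8|11)=-1; sign (−1)^1·+1^3·-1^1 = +1.
(a,b)_∞: sgn(4290)=+, sgn(-2310)=−, so +1.
(a,b)_3: α=1, u≡2; β=-3, v≡1 (mod 3); (2|3)=-1, (1|3)=+1; sign (−1)^1·-1^-3·+1^1 = +1.
(a,b)_5: α=1, u≡3; β=1, v≡2 (mod 5); (3|5)=-1, (2|5)=-1; sign (−1)^0·-1^1·-1^1 = +1.
(a,b)_7: α=2, u≡6; β=-1, v≡6 (mod 7); (6|7)=-1, (6|7)=-1; sign (−1)^0·-1^-1·-1^2 = -1.
(a,b)_13: α=1, u≡2; β=0, v≡12 (mod 13); (2|13)=-1, (12|13)=+1; sign (−1)^0·-1^0·+1^1 = +1.
(4290, -2310 / ℚ) ramifies at {2, 7}: a division algebra.

[2, 7]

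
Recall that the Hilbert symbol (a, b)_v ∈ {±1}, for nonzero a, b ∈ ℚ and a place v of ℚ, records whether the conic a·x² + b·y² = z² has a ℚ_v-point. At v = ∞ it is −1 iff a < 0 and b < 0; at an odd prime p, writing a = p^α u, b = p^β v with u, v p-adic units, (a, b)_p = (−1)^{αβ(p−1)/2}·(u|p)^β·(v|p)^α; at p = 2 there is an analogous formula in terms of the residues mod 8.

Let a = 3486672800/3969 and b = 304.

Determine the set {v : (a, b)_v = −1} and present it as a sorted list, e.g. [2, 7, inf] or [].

[2, 19, 37, 41]

(a, b) ≡ (51578, 19) mod (ℚ^×)²; places V = {2, 3, 5, 7, 13, 17, 19, 37, 41, ∞}.
(a,b)_∞: sgn(51578)=+, sgn(19)=+, so +1.
(a,b)_17: α=1, u≡8; β=0, v≡15 (mod 17); (8|17)=+1, (15|17)=+1; sign (−1)^0·+1^0·+1^1 = +1.
(a,b)_41: α=1, u≡11; β=0, v≡17 (mod 41); (11|41)=-1, (17|41)=-1; sign (−1)^0·-1^0·-1^1 = -1.
(a,b)_3: α=-4, u≡2; β=0, v≡1 (mod 3); (2|3)=-1, (1|3)=+1; sign (−1)^0·-1^0·+1^-4 = +1.
(a,b)_13: α=2, u≡11; β=0, v≡5 (mod 13); (11|13)=-1, (5|13)=-1; sign (−1)^0·-1^0·-1^2 = +1.
(a,b)_7: α=-2, u≡4; β=0, v≡3 (mod 7); (4|7)=+1, (3|7)=-1; sign (−1)^0·+1^0·-1^-2 = +1.
(a,b)_2: α=5, β=4; u≡5, v≡3 (mod 8); ε(u)ε(v)=0·1, αω(v)=5·1, βω(u)=4·1; sum ≡ 1  ⇒  -1.
(a,b)_37: α=1, u≡21; β=0, v≡8 (mod 37); (21|37)=+1, (8|37)=-1; sign (−1)^0·+1^0·-1^1 = -1.
(a,b)_5: α=2, u≡3; β=0, v≡4 (mod 5); (3|5)=-1, (4|5)=+1; sign (−1)^0·-1^0·+1^2 = +1.
(a,b)_19: α=0, u≡12; β=1, v≡16 (mod 19); (12|19)=-1, (16|19)=+1; sign (−1)^0·-1^1·+1^0 = -1.
|Ram(51578, 19)| = 4, even; anisotropic at {2, 19, 37, 41}.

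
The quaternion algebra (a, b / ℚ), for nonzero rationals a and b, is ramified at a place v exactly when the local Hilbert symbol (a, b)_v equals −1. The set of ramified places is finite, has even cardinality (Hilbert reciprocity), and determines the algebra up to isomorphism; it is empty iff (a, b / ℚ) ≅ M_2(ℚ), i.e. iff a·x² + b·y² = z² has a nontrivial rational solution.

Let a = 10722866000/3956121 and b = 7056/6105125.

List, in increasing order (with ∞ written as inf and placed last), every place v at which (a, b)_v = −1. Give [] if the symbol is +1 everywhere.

Mod squares: a ≡ 11165, b ≡ 5. Check v ∈ {∞, 2, 3, 5, 7, 11, 13, 17, 29}.
v=11: a=11^1·(≡9), b=11^0·(≡4) mod 11; (9|11)=+1, (4|11)=+1; (−1)^{1·0·5}·(+1)^0·(+1)^1 = +1.
v=∞: 11165 > 0 and 5 > 0  ⇒  (a,b)_∞ = +1.
v=2: v_2(a)=4, v_2(b)=4; units ≡ 5, 5 (mod 8); ε·ε+αω+βω = 0·0+4·1+4·1 ≡ 0  ⇒  (a,b)_2 = +1.
v=7: a=7^5·(≡6), b=7^2·(≡5) mod 7; (6|7)=-1, (5|7)=-1; (−1)^{5·2·3}·(-1)^2·(-1)^5 = -1.
v=3: a=3^-4·(≡2), b=3^2·(≡2) mod 3; (2|3)=-1, (2|3)=-1; (−1)^{-4·2·1}·(-1)^2·(-1)^-4 = +1.
v=17: a=17^-2·(≡15), b=17^-2·(≡14) mod 17; (15|17)=+1, (14|17)=-1; (−1)^{-2·-2·8}·(+1)^-2·(-1)^-2 = +1.
v=5: a=5^3·(≡3), b=5^-3·(≡1) mod 5; (3|5)=-1, (1|5)=+1; (−1)^{3·-3·2}·(-1)^-3·(+1)^3 = -1.
v=13: a=13^-2·(≡6), b=13^-2·(≡8) mod 13; (6|13)=-1, (8|13)=-1; (−1)^{-2·-2·6}·(-1)^-2·(-1)^-2 = +1.
v=29: a=29^1·(≡2), b=29^0·(≡6) mod 29; (2|29)=-1, (6|29)=+1; (−1)^{1·0·14}·(-1)^0·(+1)^1 = +1.
|Ram(11165, 5)| = 2, even; anisotropic at {5, 7}.

[5, 7]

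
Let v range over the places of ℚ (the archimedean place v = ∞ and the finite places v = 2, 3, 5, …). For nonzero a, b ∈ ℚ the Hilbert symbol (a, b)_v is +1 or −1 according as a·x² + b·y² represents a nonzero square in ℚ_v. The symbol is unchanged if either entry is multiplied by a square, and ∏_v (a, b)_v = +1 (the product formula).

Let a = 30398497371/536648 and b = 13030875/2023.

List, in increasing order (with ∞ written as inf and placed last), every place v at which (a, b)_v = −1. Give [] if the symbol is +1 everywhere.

Mod squares: a ≡ 22, b ≡ 5005. Check v ∈ {∞, 2, 3, 5, 7, 11, 13, 17, 37, 59}.
v=37: a=37^-2·(≡32), b=37^0·(≡16) mod 37; (32|37)=-1, (16|37)=+1; (−1)^{-2·0·18}·(-1)^0·(+1)^-2 = +1.
v=3: a=3^8·(≡1), b=3^6·(≡1) mod 3; (1|3)=+1, (1|3)=+1; (−1)^{8·6·1}·(+1)^6·(+1)^8 = +1.
v=5: a=5^0·(≡2), b=5^3·(≡4) mod 5; (2|5)=-1, (4|5)=+1; (−1)^{0·3·2}·(-1)^3·(+1)^0 = -1.
v=7: a=7^-2·(≡1), b=7^-1·(≡2) mod 7; (1|7)=+1, (2|7)=+1; (−1)^{-2·-1·3}·(+1)^-1·(+1)^-2 = +1.
v=∞: 22 > 0 and 5005 > 0  ⇒  (a,b)_∞ = +1.
v=17: a=17^0·(≡6), b=17^-2·(≡5) mod 17; (6|17)=-1, (5|17)=-1; (−1)^{0·-2·8}·(-1)^-2·(-1)^0 = +1.
v=11: a=11^3·(≡7), b=11^1·(≡9) mod 11; (7|11)=-1, (9|11)=+1; (−1)^{3·1·5}·(-1)^1·(+1)^3 = +1.
v=2: v_2(a)=-3, v_2(b)=0; units ≡ 3, 5 (mod 8); ε·ε+αω+βω = 1·0+-3·1+0·1 ≡ 1  ⇒  (a,b)_2 = -1.
v=59: a=59^2·(≡49), b=59^0·(≡1) mod 59; (49|59)=+1, (1|59)=+1; (−1)^{2·0·29}·(+1)^0·(+1)^2 = +1.
v=13: a=13^0·(≡1), b=13^1·(≡11) mod 13; (1|13)=+1, (11|13)=-1; (−1)^{0·1·6}·(+1)^1·(-1)^0 = +1.
|Ram(22, 5005)| = 2, even; anisotropic at {2, 5}.

[2, 5]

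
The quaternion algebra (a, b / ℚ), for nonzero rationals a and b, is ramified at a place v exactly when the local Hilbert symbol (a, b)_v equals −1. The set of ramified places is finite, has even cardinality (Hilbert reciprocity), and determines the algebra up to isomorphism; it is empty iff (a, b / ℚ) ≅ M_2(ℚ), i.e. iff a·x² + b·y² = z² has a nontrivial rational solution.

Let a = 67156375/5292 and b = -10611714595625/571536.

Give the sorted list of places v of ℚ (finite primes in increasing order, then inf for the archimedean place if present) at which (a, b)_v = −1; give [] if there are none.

Mod squares: a ≡ 165, b ≡ -17. Check v ∈ {∞, 2, 3, 5, 7, 11, 13, 17}.
v=11: a=11^1·(≡4), b=11^2·(≡9) mod 11; (4|11)=+1, (9|11)=+1; (−1)^{1·2·5}·(+1)^2·(+1)^1 = +1.
v=∞: 165 > 0 and -17 < 0  ⇒  (a,b)_∞ = +1.
v=3: a=3^-3·(≡1), b=3^-6·(≡1) mod 3; (1|3)=+1, (1|3)=+1; (−1)^{-3·-6·1}·(+1)^-6·(+1)^-3 = +1.
v=7: a=7^-2·(≡2), b=7^-2·(≡2) mod 7; (2|7)=+1, (2|7)=+1; (−1)^{-2·-2·3}·(+1)^-2·(+1)^-2 = +1.
v=13: a=13^2·(≡4), b=13^4·(≡1) mod 13; (4|13)=+1, (1|13)=+1; (−1)^{2·4·6}·(+1)^4·(+1)^2 = +1.
v=5: a=5^3·(≡3), b=5^4·(≡2) mod 5; (3|5)=-1, (2|5)=-1; (−1)^{3·4·2}·(-1)^4·(-1)^3 = -1.
v=17: a=17^2·(≡14), b=17^3·(≡15) mod 17; (14|17)=-1, (15|17)=+1; (−1)^{2·3·8}·(-1)^3·(+1)^2 = -1.
v=2: v_2(a)=-2, v_2(b)=-4; units ≡ 5, 7 (mod 8); ε·ε+αω+βω = 0·1+-2·0+-4·1 ≡ 0  ⇒  (a,b)_2 = +1.
Ram(165, -17) = {5, 17}; no ℚ_5-point on the conic.

[5, 17]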